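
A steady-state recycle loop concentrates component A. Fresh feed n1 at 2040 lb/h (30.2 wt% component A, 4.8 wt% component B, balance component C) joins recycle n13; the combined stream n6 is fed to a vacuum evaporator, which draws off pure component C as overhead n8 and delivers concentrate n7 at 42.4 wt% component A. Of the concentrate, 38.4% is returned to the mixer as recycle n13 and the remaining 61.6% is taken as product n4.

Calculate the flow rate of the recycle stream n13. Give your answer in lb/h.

Overall component A balance (none leaves overhead): component A in fresh feed = component A in product, i.e. 2040×0.302 = (1−0.384)·n7·0.424.
n7 = 616.08/(0.424×0.616) = 2358.8 lb/h.
Recycle n13 = 0.384×2358.8 = 905.78 lb/h.

905.8 lb/h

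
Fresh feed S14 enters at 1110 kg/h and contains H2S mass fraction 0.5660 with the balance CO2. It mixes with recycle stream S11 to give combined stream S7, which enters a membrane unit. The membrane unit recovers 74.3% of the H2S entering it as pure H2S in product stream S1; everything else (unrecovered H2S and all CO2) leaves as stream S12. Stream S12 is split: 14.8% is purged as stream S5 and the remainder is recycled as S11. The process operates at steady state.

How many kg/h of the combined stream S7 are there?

4059 kg/h

CO2 enters only via S14 and leaves only via the purge: 1110×0.434 = 0.148×(CO2 in S12), and the membrane unit passes all CO2, so CO2 in S7 = CO2 in S12 = 3255 kg/h.
H2S in S7: m_A = 1110×0.566 + (1−0.148)·(1−0.743)·m_A, so m_A = 628.26/0.7810 = 804.39 kg/h.
S7 = 804.39 + 3255 = 4059.4 kg/h.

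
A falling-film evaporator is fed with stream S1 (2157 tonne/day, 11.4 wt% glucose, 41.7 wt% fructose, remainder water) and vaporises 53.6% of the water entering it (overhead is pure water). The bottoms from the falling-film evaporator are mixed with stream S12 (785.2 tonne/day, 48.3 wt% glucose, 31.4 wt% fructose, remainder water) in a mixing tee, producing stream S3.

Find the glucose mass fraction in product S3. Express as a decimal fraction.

Vapour removed = 0.536×0.469×2157 = 542.24 tonne/day; concentrate = 1614.8 tonne/day.
glucose reaching the mixer = 245.9 (from concentrate) + 785.2×0.483 = 625.15 tonne/day.
Product flow = 1614.8 + 785.2 = 2400 tonne/day; glucose fraction = 0.2605.

0.2605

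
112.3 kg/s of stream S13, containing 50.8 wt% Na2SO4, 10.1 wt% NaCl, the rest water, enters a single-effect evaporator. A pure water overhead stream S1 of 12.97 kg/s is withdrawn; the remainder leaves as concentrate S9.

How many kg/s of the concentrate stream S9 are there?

Concentrate = 112.3 − 12.97 = 99.33 kg/s.

99.33 kg/s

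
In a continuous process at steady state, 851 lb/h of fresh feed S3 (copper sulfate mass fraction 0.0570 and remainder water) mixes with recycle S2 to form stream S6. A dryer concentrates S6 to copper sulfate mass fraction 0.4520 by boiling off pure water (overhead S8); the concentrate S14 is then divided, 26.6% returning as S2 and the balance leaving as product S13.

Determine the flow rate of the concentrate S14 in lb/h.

146.2 lb/h

Overall copper sulfate balance (none leaves overhead): copper sulfate in fresh feed = copper sulfate in product, i.e. 851×0.057 = (1−0.266)·S14·0.452.
S14 = 48.507/(0.452×0.734) = 146.21 lb/h.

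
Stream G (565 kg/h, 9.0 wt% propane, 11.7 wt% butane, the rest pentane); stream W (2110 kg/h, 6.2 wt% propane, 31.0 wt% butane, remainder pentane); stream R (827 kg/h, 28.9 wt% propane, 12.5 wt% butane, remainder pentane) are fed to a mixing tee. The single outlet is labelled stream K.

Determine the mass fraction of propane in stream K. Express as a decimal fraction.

0.1201

Total flow out = 565 + 2110 + 827 = 3502 kg/h.
propane in = 565×0.090 + 2110×0.062 + 827×0.289 = 420.67 kg/h.
propane mass fraction in K = 420.67/3502 = 0.1201.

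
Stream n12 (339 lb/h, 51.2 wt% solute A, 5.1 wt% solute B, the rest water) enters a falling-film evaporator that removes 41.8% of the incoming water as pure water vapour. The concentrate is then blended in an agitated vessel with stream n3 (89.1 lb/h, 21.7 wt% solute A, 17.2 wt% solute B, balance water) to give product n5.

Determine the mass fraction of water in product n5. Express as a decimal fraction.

0.384

Vapour removed = 0.418×0.437×339 = 61.924 lb/h; concentrate = 277.08 lb/h.
water reaching the mixer = 86.219 (from concentrate) + 89.1×0.611 = 140.66 lb/h.
Product flow = 277.08 + 89.1 = 366.18 lb/h; water fraction = 0.384.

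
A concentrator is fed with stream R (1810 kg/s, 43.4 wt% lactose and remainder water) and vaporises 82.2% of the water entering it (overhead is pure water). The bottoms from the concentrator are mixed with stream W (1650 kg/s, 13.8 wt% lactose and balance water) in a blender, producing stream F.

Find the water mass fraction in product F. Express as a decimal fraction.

0.613

Vapour removed = 0.822×0.566×1810 = 842.11 kg/s; concentrate = 967.89 kg/s.
water reaching the mixer = 182.35 (from concentrate) + 1650×0.862 = 1604.7 kg/s.
Product flow = 967.89 + 1650 = 2617.9 kg/s; water fraction = 0.613.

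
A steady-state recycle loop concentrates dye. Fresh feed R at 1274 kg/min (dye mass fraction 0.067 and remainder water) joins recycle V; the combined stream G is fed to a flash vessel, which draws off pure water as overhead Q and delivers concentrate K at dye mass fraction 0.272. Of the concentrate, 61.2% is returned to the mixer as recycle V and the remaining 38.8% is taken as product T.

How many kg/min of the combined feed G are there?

Overall dye balance (none leaves overhead): dye in fresh feed = dye in product, i.e. 1274×0.067 = (1−0.612)·K·0.272.
K = 85.358/(0.272×0.388) = 808.8 kg/min.
Recycle V = 0.612×808.8 = 494.99 kg/min.
Combined feed G = 1274 + 494.99 = 1769 kg/min.

1769 kg/min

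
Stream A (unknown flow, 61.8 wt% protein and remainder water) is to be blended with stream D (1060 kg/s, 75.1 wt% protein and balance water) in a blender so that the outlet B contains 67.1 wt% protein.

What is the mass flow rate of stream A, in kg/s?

Let A be the unknown flow. Total out = 1060 + A.
protein balance: 796.06 + 0.618·A = 0.671·(1060 + A)
(0.618 − 0.671)·A = 0.671×1060 − 796.06 = -84.8
A = -84.8 / -0.053 = 1600 kg/s

1600 kg/s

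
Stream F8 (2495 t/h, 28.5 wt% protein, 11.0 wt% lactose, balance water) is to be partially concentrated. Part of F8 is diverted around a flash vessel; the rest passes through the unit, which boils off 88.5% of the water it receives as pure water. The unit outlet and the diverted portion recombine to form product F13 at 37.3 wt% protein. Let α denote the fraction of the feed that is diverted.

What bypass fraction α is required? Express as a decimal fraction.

0.559

All 2495×0.285 = 711.07 t/h of protein reaches F13, so F13 = 711.07/0.373 = 1906.4 t/h and vapour = 588.63 t/h.
The evaporator receives (1−α)·2495 of feed at 0.605 water and removes 0.885 of that water:
0.885×0.605×(1−α)×2495 = 588.63
(1−α) = 588.63/1335.9 = 0.4406;  α = 0.5594.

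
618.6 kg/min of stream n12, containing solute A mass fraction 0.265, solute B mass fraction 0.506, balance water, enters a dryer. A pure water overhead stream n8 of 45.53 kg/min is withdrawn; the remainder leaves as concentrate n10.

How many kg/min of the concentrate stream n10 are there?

Concentrate = 618.6 − 45.53 = 573.07 kg/min.

573.1 kg/min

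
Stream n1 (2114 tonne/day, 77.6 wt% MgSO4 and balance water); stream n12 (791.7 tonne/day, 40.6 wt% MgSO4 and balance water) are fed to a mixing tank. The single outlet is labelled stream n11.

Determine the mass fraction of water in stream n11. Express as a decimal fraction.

0.3248

Total flow out = 2114 + 791.7 = 2905.7 tonne/day.
water in = 2114×0.224 + 791.7×0.594 = 943.81 tonne/day.
water mass fraction in n11 = 943.81/2905.7 = 0.3248.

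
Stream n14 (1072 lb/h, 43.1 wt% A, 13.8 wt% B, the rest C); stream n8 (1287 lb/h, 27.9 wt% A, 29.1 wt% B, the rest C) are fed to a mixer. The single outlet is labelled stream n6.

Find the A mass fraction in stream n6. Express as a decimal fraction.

0.348

Total flow out = 1072 + 1287 = 2359 lb/h.
A in = 1072×0.431 + 1287×0.279 = 821.11 lb/h.
A mass fraction in n6 = 821.11/2359 = 0.348.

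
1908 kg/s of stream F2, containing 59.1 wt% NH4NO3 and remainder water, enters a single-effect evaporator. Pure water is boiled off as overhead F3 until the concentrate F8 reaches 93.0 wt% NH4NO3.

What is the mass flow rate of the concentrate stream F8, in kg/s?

NH4NO3 is conserved: 1908×0.591 = 1127.6 kg/s all reports to the concentrate.
Concentrate = 1127.6/(target fraction) = 1212.5 kg/s.

1213 kg/s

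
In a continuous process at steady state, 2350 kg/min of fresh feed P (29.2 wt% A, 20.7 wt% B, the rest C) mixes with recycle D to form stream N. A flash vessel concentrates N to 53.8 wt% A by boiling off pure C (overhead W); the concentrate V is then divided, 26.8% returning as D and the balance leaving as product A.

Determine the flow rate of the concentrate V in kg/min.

1742 kg/min

Overall A balance (none leaves overhead): A in fresh feed = A in product, i.e. 2350×0.292 = (1−0.268)·V·0.538.
V = 686.2/(0.538×0.732) = 1742.4 kg/min.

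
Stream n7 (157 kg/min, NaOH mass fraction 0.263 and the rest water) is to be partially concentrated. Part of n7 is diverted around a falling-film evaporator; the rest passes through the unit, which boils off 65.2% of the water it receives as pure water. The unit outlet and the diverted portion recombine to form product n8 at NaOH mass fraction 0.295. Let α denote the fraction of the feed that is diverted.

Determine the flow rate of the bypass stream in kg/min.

All 157×0.263 = 41.291 kg/min of NaOH reaches n8, so n8 = 41.291/0.295 = 139.97 kg/min and vapour = 17.031 kg/min.
The evaporator receives (1−α)·157 of feed at 0.737 water and removes 0.652 of that water:
0.652×0.737×(1−α)×157 = 17.031
(1−α) = 17.031/75.442 = 0.2257;  α = 0.7743.
Bypass flow = 0.7743×157 = 121.56 kg/min.

121.6 kg/min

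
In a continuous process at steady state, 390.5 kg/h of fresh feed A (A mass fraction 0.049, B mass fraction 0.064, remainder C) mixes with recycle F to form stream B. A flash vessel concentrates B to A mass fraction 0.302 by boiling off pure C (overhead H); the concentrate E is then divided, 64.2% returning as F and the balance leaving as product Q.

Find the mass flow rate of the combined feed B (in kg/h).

504.1 kg/h

Overall A balance (none leaves overhead): A in fresh feed = A in product, i.e. 390.5×0.049 = (1−0.642)·E·0.302.
E = 19.134/(0.302×0.358) = 176.98 kg/h.
Recycle F = 0.642×176.98 = 113.62 kg/h.
Combined feed B = 390.5 + 113.62 = 504.12 kg/h.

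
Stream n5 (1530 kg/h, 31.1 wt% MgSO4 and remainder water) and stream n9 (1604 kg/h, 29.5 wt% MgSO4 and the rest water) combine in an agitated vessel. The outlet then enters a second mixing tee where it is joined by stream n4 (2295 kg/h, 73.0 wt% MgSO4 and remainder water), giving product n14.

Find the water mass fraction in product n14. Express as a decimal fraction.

0.517

Overall, product flow = 5429 kg/h.
water in = 1530×0.689 + 1604×0.705 + 2295×0.270 = 2804.6 kg/h.
water fraction in n14 = 0.517.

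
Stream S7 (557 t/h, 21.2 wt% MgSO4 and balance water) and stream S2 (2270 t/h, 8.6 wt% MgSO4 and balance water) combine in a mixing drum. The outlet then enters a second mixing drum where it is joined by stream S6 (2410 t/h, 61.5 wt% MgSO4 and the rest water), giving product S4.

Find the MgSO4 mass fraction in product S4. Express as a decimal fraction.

0.343

Overall, product flow = 5237 t/h.
MgSO4 in = 557×0.212 + 2270×0.086 + 2410×0.615 = 1795.5 t/h.
MgSO4 fraction in S4 = 0.343.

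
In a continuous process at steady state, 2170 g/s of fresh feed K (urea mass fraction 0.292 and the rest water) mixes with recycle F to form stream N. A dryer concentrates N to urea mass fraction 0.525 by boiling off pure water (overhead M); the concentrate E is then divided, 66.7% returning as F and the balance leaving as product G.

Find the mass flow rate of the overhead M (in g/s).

Overall urea balance (none leaves overhead): urea in fresh feed = urea in product, i.e. 2170×0.292 = (1−0.667)·E·0.525.
E = 633.64/(0.525×0.333) = 3624.4 g/s.
Recycle F = 0.667×3624.4 = 2417.5 g/s.
Combined feed N = 2170 + 2417.5 = 4587.5 g/s.
Overhead M = N − E = 4587.5 − 3624.4 = 963.07 g/s.

963.1 g/s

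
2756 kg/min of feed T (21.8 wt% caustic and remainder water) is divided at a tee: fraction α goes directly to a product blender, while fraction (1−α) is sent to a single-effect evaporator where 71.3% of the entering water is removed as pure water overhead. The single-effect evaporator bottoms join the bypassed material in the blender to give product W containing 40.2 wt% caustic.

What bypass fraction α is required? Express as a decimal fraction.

All 2756×0.218 = 600.81 kg/min of caustic reaches W, so W = 600.81/0.402 = 1494.5 kg/min and vapour = 1261.5 kg/min.
The evaporator receives (1−α)·2756 of feed at 0.782 water and removes 0.713 of that water:
0.713×0.782×(1−α)×2756 = 1261.5
(1−α) = 1261.5/1536.7 = 0.8209;  α = 0.1791.

0.179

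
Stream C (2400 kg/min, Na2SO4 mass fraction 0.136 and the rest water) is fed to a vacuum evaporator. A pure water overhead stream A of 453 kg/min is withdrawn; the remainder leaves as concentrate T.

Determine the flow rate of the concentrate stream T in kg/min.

1947 kg/min

Concentrate = 2400 − 453 = 1947 kg/min.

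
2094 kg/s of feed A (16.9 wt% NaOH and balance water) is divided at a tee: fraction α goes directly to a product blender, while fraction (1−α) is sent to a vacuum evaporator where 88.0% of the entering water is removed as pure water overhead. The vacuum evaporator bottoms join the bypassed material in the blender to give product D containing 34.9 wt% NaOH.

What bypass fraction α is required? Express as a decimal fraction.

All 2094×0.169 = 353.89 kg/s of NaOH reaches D, so D = 353.89/0.349 = 1014 kg/s and vapour = 1080 kg/s.
The evaporator receives (1−α)·2094 of feed at 0.831 water and removes 0.880 of that water:
0.880×0.831×(1−α)×2094 = 1080
(1−α) = 1080/1531.3 = 0.7053;  α = 0.2947.

0.295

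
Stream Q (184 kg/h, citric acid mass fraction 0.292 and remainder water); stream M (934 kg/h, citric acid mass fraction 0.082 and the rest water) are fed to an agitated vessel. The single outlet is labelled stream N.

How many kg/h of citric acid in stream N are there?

130.3 kg/h

citric acid out = citric acid in = 184×0.292 + 934×0.082 = 130.32 kg/h.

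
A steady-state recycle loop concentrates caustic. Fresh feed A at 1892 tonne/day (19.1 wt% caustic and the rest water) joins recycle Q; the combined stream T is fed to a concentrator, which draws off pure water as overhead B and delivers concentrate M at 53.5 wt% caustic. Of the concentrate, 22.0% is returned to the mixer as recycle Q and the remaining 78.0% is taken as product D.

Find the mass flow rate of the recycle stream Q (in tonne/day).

190.5 tonne/day

Overall caustic balance (none leaves overhead): caustic in fresh feed = caustic in product, i.e. 1892×0.191 = (1−0.220)·M·0.535.
M = 361.37/(0.535×0.780) = 865.98 tonne/day.
Recycle Q = 0.220×865.98 = 190.51 tonne/day.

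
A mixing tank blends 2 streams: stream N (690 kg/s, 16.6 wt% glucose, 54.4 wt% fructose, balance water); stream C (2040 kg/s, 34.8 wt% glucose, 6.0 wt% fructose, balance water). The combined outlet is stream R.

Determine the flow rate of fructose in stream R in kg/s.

497.8 kg/s

fructose out = fructose in = 690×0.544 + 2040×0.060 = 497.76 kg/s.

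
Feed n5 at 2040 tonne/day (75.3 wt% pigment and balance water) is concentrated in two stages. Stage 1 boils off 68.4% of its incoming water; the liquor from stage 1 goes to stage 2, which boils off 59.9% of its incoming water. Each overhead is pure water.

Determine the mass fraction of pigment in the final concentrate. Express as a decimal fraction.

water in feed = 2040×0.247 = 503.88 tonne/day.
After stage 1: water left = (1−0.684)×503.88 = 159.23; stream total = 1695.3 tonne/day.
After stage 2: water left = (1−0.599)×159.23 = 63.85; final concentrate = 1600 tonne/day.
pigment fraction = 1536.1/1600 = 0.960.

0.960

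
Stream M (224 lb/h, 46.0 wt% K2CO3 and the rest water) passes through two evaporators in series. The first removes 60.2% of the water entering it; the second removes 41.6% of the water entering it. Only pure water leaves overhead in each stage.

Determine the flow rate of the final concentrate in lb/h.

water in feed = 224×0.540 = 120.96 lb/h.
After stage 1: water left = (1−0.602)×120.96 = 48.142; stream total = 151.18 lb/h.
After stage 2: water left = (1−0.416)×48.142 = 28.115; final concentrate = 131.15 lb/h.

131.2 lb/h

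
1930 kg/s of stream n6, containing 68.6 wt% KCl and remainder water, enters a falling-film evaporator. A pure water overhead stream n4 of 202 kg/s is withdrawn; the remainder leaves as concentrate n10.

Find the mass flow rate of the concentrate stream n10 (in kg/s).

Concentrate = 1930 − 202 = 1728 kg/s.

1728 kg/s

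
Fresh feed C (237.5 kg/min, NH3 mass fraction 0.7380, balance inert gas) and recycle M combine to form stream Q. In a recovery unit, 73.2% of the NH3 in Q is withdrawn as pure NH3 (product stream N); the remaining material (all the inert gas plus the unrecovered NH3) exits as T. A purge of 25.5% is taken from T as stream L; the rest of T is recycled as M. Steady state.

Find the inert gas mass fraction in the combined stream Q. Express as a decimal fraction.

0.5270

inert gas enters only via C and leaves only via the purge: 237.5×0.262 = 0.255×(inert gas in T), and the recovery unit passes all inert gas, so inert gas in Q = inert gas in T = 244.02 kg/min.
NH3 in Q: m_A = 237.5×0.738 + (1−0.255)·(1−0.732)·m_A, so m_A = 175.28/0.8003 = 219 kg/min.
Q = 219 + 244.02 = 463.02 kg/min.
inert gas fraction in Q = 244.02/463.02 = 0.5270.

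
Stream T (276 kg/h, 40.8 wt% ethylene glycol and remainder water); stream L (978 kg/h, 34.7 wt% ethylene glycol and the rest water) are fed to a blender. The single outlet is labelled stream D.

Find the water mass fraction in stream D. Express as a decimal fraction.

0.640

Total flow out = 276 + 978 = 1254 kg/h.
water in = 276×0.592 + 978×0.653 = 802.03 kg/h.
water mass fraction in D = 802.03/1254 = 0.640.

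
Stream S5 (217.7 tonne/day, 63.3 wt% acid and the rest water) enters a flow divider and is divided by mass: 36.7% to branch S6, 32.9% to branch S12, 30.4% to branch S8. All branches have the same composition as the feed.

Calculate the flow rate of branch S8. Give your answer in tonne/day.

66.18 tonne/day

Branch S8 flow = 0.304×217.7 = 66.181 tonne/day.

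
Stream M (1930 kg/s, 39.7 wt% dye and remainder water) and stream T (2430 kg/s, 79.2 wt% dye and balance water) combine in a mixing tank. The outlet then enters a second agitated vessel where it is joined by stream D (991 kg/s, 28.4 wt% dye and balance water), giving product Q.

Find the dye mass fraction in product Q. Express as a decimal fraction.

Overall, product flow = 5351 kg/s.
dye in = 1930×0.397 + 2430×0.792 + 991×0.284 = 2972.2 kg/s.
dye fraction in Q = 0.555.

0.555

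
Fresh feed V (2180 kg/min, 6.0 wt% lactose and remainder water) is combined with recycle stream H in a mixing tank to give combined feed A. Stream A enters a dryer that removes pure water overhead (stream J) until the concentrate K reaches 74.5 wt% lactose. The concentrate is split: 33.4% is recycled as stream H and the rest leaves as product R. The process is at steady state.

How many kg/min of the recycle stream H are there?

Overall lactose balance (none leaves overhead): lactose in fresh feed = lactose in product, i.e. 2180×0.060 = (1−0.334)·K·0.745.
K = 130.8/(0.745×0.666) = 263.62 kg/min.
Recycle H = 0.334×263.62 = 88.049 kg/min.

88.05 kg/min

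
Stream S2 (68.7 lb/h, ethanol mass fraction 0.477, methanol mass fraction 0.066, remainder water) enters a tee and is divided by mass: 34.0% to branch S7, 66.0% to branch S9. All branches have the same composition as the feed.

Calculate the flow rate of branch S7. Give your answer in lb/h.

23.36 lb/h

Branch S7 flow = 0.340×68.7 = 23.358 lb/h.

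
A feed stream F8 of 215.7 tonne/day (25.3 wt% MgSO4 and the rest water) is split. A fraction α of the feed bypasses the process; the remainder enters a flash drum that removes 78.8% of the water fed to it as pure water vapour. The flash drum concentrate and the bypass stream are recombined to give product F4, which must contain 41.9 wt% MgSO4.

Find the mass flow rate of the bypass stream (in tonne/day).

70.52 tonne/day

All 215.7×0.253 = 54.572 tonne/day of MgSO4 reaches F4, so F4 = 54.572/0.419 = 130.24 tonne/day and vapour = 85.456 tonne/day.
The evaporator receives (1−α)·215.7 of feed at 0.747 water and removes 0.788 of that water:
0.788×0.747×(1−α)×215.7 = 85.456
(1−α) = 85.456/126.97 = 0.6730;  α = 0.3270.
Bypass flow = 0.3270×215.7 = 70.523 tonne/day.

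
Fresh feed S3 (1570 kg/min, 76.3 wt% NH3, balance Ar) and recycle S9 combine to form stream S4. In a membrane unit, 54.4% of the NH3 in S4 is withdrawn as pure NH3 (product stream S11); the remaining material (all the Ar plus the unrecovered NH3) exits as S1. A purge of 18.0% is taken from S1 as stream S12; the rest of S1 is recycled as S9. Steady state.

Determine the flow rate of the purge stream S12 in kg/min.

529.1 kg/min

Ar enters only via S3 and leaves only via the purge: 1570×0.237 = 0.180×(Ar in S1), and the membrane unit passes all Ar, so Ar in S4 = Ar in S1 = 2067.2 kg/min.
NH3 in S4: m_A = 1570×0.763 + (1−0.180)·(1−0.544)·m_A, so m_A = 1197.9/0.6261 = 1913.3 kg/min.
S1 = (1−0.544)×1913.3 + 2067.2 = 2939.7 kg/min.
Purge S12 = 0.180×2939.7 = 529.14 kg/min.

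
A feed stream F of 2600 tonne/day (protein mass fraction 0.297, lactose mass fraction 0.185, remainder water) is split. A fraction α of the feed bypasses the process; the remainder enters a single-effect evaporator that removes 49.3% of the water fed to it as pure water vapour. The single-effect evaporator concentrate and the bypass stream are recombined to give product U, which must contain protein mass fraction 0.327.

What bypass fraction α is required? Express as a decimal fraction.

All 2600×0.297 = 772.2 tonne/day of protein reaches U, so U = 772.2/0.327 = 2361.5 tonne/day and vapour = 238.53 tonne/day.
The evaporator receives (1−α)·2600 of feed at 0.518 water and removes 0.493 of that water:
0.493×0.518×(1−α)×2600 = 238.53
(1−α) = 238.53/663.97 = 0.3593;  α = 0.6407.

0.641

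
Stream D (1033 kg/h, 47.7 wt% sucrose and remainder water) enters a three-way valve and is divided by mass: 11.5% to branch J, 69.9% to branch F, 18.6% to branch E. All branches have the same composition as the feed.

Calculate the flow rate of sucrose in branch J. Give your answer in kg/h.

Branch J total = 0.115×1033 = 118.8 kg/h.
sucrose in J = 0.477×118.8 = 56.665 kg/h.

56.67 kg/h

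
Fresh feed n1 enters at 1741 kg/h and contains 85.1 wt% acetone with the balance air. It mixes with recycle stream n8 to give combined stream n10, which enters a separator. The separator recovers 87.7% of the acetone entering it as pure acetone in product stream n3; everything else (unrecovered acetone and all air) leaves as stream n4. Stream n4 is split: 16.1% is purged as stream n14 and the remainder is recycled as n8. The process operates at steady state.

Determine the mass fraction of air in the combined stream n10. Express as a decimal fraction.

0.494

air enters only via n1 and leaves only via the purge: 1741×0.149 = 0.161×(air in n4), and the separator passes all air, so air in n10 = air in n4 = 1611.2 kg/h.
acetone in n10: m_A = 1741×0.851 + (1−0.161)·(1−0.877)·m_A, so m_A = 1481.6/0.8968 = 1652.1 kg/h.
n10 = 1652.1 + 1611.2 = 3263.3 kg/h.
air fraction in n10 = 1611.2/3263.3 = 0.494.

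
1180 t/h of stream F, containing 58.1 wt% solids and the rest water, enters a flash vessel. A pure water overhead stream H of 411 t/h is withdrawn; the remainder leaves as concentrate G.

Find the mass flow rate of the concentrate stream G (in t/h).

Concentrate = 1180 − 411 = 769 t/h.

769 t/h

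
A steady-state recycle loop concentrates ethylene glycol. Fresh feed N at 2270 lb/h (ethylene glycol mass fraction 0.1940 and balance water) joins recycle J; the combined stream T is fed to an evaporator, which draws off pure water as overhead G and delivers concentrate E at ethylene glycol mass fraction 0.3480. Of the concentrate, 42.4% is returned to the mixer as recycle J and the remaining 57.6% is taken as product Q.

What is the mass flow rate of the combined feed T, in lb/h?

Overall ethylene glycol balance (none leaves overhead): ethylene glycol in fresh feed = ethylene glycol in product, i.e. 2270×0.194 = (1−0.424)·E·0.348.
E = 440.38/(0.348×0.576) = 2197 lb/h.
Recycle J = 0.424×2197 = 931.52 lb/h.
Combined feed T = 2270 + 931.52 = 3201.5 lb/h.

3202 lb/h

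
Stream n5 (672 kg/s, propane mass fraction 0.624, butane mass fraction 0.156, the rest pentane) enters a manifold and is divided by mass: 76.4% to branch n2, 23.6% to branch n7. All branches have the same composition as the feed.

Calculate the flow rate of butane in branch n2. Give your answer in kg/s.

Branch n2 total = 0.764×672 = 513.41 kg/s.
butane in n2 = 0.156×513.41 = 80.092 kg/s.

80.09 kg/s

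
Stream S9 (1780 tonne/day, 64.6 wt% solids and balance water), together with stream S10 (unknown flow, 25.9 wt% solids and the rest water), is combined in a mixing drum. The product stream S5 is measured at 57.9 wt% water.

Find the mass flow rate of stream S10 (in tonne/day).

2472 tonne/day

Let S10 be the unknown flow. Total out = 1780 + S10.
water balance: 630.12 + 0.741·S10 = 0.579·(1780 + S10)
(0.741 − 0.579)·S10 = 0.579×1780 − 630.12 = 400.5
S10 = 400.5 / 0.162 = 2472.2 tonne/day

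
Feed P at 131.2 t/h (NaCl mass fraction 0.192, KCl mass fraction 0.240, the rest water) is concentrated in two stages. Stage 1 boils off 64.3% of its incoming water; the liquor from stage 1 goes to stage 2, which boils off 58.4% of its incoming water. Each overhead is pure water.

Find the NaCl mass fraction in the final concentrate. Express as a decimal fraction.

0.372

water in feed = 131.2×0.568 = 74.522 t/h.
After stage 1: water left = (1−0.643)×74.522 = 26.604; stream total = 83.283 t/h.
After stage 2: water left = (1−0.584)×26.604 = 11.067; final concentrate = 67.746 t/h.
NaCl fraction = 25.19/67.746 = 0.372.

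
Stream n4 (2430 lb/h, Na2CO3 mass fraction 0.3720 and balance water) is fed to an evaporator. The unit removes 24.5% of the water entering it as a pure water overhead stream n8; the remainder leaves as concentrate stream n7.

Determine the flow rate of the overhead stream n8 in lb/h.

373.9 lb/h

water entering = 2430×0.628 = 1526 lb/h; overhead removed = 0.245×1526 = 373.88 lb/h.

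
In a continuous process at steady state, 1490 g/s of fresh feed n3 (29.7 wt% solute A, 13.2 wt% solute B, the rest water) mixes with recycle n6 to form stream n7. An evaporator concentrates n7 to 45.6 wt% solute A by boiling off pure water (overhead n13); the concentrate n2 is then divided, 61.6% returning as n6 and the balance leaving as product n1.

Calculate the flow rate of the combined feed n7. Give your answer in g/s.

Overall solute A balance (none leaves overhead): solute A in fresh feed = solute A in product, i.e. 1490×0.297 = (1−0.616)·n2·0.456.
n2 = 442.53/(0.456×0.384) = 2527.2 g/s.
Recycle n6 = 0.616×2527.2 = 1556.8 g/s.
Combined feed n7 = 1490 + 1556.8 = 3046.8 g/s.

3047 g/s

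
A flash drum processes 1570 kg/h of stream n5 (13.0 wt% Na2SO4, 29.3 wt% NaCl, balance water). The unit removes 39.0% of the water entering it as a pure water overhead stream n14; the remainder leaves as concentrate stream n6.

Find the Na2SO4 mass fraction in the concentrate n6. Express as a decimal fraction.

0.168

Na2SO4 is not removed: 1570×0.130 = 204.1 kg/h of Na2SO4 enters n6.
water entering = 1570×0.577 = 905.89 kg/h; overhead removed = 0.390×905.89 = 353.3 kg/h.
Concentrate = 1570 − 353.3 = 1216.7 kg/h.
Mass fraction = 204.1/1216.7 = 0.168.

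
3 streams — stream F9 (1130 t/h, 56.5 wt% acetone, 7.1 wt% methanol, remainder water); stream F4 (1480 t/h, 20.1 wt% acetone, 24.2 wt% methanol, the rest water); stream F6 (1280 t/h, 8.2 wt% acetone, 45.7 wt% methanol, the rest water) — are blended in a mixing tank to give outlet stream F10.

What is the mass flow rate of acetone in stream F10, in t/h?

1041 t/h

acetone out = acetone in = 1130×0.565 + 1480×0.201 + 1280×0.082 = 1040.9 t/h.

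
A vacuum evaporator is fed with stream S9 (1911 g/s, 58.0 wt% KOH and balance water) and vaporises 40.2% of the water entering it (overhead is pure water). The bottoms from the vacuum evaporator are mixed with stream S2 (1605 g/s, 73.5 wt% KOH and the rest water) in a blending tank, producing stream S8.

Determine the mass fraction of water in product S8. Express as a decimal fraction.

Vapour removed = 0.402×0.420×1911 = 322.65 g/s; concentrate = 1588.3 g/s.
water reaching the mixer = 479.97 (from concentrate) + 1605×0.265 = 905.29 g/s.
Product flow = 1588.3 + 1605 = 3193.3 g/s; water fraction = 0.283.

0.283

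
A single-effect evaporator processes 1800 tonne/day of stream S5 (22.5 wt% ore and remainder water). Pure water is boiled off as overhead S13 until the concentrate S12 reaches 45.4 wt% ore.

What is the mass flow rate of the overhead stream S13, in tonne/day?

ore is conserved: 1800×0.225 = 405 tonne/day all reports to the concentrate.
Concentrate = 405/(target fraction) = 892.07 tonne/day.
Overhead = 1800 − 892.07 = 907.93 tonne/day.

907.9 tonne/day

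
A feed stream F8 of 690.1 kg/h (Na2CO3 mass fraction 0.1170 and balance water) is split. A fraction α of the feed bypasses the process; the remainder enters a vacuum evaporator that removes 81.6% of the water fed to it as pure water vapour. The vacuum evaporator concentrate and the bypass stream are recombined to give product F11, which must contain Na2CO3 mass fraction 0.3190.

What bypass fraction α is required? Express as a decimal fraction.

All 690.1×0.117 = 80.742 kg/h of Na2CO3 reaches F11, so F11 = 80.742/0.319 = 253.11 kg/h and vapour = 436.99 kg/h.
The evaporator receives (1−α)·690.1 of feed at 0.883 water and removes 0.816 of that water:
0.816×0.883×(1−α)×690.1 = 436.99
(1−α) = 436.99/497.24 = 0.8788;  α = 0.1212.

0.121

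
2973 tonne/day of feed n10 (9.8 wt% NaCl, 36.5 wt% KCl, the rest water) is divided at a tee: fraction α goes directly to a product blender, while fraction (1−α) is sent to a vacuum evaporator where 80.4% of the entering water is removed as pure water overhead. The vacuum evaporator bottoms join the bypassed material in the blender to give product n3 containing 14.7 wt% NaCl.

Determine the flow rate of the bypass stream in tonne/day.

677.7 tonne/day

All 2973×0.098 = 291.35 tonne/day of NaCl reaches n3, so n3 = 291.35/0.147 = 1982 tonne/day and vapour = 991 tonne/day.
The evaporator receives (1−α)·2973 of feed at 0.537 water and removes 0.804 of that water:
0.804×0.537×(1−α)×2973 = 991
(1−α) = 991/1283.6 = 0.7721;  α = 0.2279.
Bypass flow = 0.2279×2973 = 677.68 tonne/day.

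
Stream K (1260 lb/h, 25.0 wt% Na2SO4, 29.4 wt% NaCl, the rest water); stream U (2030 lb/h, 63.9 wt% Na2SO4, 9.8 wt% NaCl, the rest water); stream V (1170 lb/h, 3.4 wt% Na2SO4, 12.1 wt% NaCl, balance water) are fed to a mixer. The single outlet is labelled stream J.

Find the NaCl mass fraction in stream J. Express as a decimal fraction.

Total flow out = 1260 + 2030 + 1170 = 4460 lb/h.
NaCl in = 1260×0.294 + 2030×0.098 + 1170×0.121 = 710.95 lb/h.
NaCl mass fraction in J = 710.95/4460 = 0.159.

0.159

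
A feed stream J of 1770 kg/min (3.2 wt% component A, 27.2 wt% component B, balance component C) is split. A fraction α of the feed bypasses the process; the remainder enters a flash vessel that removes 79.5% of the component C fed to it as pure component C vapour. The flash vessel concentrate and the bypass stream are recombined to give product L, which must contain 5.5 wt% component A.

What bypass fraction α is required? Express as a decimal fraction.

0.244

All 1770×0.032 = 56.64 kg/min of component A reaches L, so L = 56.64/0.055 = 1029.8 kg/min and vapour = 740.18 kg/min.
The evaporator receives (1−α)·1770 of feed at 0.696 component C and removes 0.795 of that component C:
0.795×0.696×(1−α)×1770 = 740.18
(1−α) = 740.18/979.38 = 0.7558;  α = 0.2442.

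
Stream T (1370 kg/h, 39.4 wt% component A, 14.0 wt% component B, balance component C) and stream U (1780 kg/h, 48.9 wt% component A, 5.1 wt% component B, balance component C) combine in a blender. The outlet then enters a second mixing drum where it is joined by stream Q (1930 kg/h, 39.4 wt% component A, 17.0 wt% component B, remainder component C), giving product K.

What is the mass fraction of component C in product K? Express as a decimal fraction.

Overall, product flow = 5080 kg/h.
component C in = 1370×0.466 + 1780×0.460 + 1930×0.436 = 2298.7 kg/h.
component C fraction in K = 0.4525.

0.4525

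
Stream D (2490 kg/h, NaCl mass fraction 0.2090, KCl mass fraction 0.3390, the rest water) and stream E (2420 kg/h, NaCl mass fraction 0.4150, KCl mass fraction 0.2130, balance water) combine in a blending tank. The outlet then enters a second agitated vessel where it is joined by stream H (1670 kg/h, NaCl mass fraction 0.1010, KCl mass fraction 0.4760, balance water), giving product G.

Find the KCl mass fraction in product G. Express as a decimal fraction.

0.3274

Overall, product flow = 6580 kg/h.
KCl in = 2490×0.339 + 2420×0.213 + 1670×0.476 = 2154.5 kg/h.
KCl fraction in G = 0.3274.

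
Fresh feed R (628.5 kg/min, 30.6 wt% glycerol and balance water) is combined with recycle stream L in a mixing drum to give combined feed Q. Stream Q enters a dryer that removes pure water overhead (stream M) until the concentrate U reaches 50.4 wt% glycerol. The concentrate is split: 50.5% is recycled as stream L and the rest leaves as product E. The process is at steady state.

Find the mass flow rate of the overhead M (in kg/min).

Overall glycerol balance (none leaves overhead): glycerol in fresh feed = glycerol in product, i.e. 628.5×0.306 = (1−0.505)·U·0.504.
U = 192.32/(0.504×0.495) = 770.89 kg/min.
Recycle L = 0.505×770.89 = 389.3 kg/min.
Combined feed Q = 628.5 + 389.3 = 1017.8 kg/min.
Overhead M = Q − U = 1017.8 − 770.89 = 246.91 kg/min.

246.9 kg/min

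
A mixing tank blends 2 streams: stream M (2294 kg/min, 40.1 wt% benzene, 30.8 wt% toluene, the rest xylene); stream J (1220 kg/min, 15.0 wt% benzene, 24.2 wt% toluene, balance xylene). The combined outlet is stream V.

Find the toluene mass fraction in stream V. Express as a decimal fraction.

Total flow out = 2294 + 1220 = 3514 kg/min.
toluene in = 2294×0.308 + 1220×0.242 = 1001.8 kg/min.
toluene mass fraction in V = 1001.8/3514 = 0.285.

0.285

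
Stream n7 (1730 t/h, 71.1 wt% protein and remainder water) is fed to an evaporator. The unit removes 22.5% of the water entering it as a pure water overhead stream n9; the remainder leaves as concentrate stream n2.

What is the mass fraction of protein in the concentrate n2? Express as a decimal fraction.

protein is not removed: 1730×0.711 = 1230 t/h of protein enters n2.
water entering = 1730×0.289 = 499.97 t/h; overhead removed = 0.225×499.97 = 112.49 t/h.
Concentrate = 1730 − 112.49 = 1617.5 t/h.
Mass fraction = 1230/1617.5 = 0.760.

0.760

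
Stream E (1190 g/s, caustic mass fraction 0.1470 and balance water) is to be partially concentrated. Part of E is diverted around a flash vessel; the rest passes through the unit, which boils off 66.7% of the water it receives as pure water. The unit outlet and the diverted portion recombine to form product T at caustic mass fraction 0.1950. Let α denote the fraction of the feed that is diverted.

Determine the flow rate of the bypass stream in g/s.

All 1190×0.147 = 174.93 g/s of caustic reaches T, so T = 174.93/0.195 = 897.08 g/s and vapour = 292.92 g/s.
The evaporator receives (1−α)·1190 of feed at 0.853 water and removes 0.667 of that water:
0.667×0.853×(1−α)×1190 = 292.92
(1−α) = 292.92/677.05 = 0.4326;  α = 0.5674.
Bypass flow = 0.5674×1190 = 675.15 g/s.

675.2 g/s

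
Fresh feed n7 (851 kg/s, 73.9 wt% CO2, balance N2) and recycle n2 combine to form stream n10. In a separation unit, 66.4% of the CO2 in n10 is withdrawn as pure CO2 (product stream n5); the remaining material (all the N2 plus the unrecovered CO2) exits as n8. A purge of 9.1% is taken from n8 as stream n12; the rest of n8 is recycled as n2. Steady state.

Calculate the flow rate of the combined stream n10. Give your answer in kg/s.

N2 enters only via n7 and leaves only via the purge: 851×0.261 = 0.091×(N2 in n8), and the separation unit passes all N2, so N2 in n10 = N2 in n8 = 2440.8 kg/s.
CO2 in n10: m_A = 851×0.739 + (1−0.091)·(1−0.664)·m_A, so m_A = 628.89/0.6946 = 905.43 kg/s.
n10 = 905.43 + 2440.8 = 3346.2 kg/s.

3346 kg/s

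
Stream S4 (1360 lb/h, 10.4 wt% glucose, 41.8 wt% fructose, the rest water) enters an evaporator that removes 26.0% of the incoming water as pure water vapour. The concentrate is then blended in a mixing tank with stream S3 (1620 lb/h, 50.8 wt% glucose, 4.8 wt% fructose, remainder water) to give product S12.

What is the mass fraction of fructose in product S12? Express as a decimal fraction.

0.230

Vapour removed = 0.260×0.478×1360 = 169.02 lb/h; concentrate = 1191 lb/h.
fructose reaching the mixer = 568.48 (from concentrate) + 1620×0.048 = 646.24 lb/h.
Product flow = 1191 + 1620 = 2811 lb/h; fructose fraction = 0.230.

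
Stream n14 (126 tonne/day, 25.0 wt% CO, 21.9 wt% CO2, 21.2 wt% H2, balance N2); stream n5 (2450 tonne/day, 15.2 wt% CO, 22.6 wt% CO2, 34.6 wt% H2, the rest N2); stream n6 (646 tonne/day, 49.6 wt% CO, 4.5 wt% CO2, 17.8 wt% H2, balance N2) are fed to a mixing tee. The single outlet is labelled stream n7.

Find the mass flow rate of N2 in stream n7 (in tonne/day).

N2 out = N2 in = 126×0.319 + 2450×0.276 + 646×0.281 = 897.92 tonne/day.

897.9 tonne/day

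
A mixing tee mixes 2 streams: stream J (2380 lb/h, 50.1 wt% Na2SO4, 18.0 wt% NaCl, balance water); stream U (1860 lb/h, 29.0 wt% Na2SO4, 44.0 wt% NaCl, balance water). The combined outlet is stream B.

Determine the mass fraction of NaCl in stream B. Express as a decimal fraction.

Total flow out = 2380 + 1860 = 4240 lb/h.
NaCl in = 2380×0.180 + 1860×0.440 = 1246.8 lb/h.
NaCl mass fraction in B = 1246.8/4240 = 0.294.

0.294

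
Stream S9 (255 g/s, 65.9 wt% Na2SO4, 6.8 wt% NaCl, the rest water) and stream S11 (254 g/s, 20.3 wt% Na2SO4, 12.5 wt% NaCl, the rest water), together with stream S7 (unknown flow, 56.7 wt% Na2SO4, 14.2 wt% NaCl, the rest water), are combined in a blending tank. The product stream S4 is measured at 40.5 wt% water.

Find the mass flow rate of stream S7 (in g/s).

299.6 g/s

Let S7 be the unknown flow. Total out = 509 + S7.
water balance: 240.3 + 0.291·S7 = 0.405·(509 + S7)
(0.291 − 0.405)·S7 = 0.405×509 − 240.3 = -34.158
S7 = -34.158 / -0.114 = 299.63 g/s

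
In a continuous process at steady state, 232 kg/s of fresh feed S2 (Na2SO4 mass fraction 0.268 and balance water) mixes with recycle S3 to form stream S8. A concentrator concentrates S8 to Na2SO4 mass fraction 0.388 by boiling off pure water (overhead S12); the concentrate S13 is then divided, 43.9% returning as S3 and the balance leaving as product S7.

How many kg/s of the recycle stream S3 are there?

125.4 kg/s

Overall Na2SO4 balance (none leaves overhead): Na2SO4 in fresh feed = Na2SO4 in product, i.e. 232×0.268 = (1−0.439)·S13·0.388.
S13 = 62.176/(0.388×0.561) = 285.65 kg/s.
Recycle S3 = 0.439×285.65 = 125.4 kg/s.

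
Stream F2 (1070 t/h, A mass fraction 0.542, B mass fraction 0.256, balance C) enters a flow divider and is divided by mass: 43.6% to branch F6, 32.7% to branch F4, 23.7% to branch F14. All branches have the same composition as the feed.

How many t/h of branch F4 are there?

349.9 t/h

Branch F4 flow = 0.327×1070 = 349.89 t/h.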